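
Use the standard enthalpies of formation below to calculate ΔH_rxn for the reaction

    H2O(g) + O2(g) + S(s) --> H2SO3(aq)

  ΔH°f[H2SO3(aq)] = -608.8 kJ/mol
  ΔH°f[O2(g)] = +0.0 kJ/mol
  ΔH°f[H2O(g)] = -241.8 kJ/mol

Products: 1·(-608.8) = -608.8
Reactants: 1·(-241.8) + 1·(+0.0) + 1·(+0.0) = -241.8
ΔH_rxn = (-608.8) − (-241.8) = -367.0 kJ/mol

ΔH_rxn = -367.0 kJ/mol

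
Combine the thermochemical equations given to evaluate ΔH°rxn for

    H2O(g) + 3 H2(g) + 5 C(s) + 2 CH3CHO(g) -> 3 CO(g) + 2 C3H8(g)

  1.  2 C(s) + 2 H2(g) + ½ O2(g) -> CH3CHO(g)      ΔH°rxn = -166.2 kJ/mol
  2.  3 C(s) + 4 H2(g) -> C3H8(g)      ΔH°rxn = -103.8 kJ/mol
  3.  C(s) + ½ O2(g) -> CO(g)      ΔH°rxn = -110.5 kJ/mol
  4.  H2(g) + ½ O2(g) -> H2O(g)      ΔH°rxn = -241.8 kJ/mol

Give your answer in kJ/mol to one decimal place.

eq. 1 reversed and × 2: (-2)·(-166.2) = +332.4 kJ/mol
eq. 2 × 2: (2)·(-103.8) = -207.6 kJ/mol
eq. 3 × 3: (3)·(-110.5) = -331.5 kJ/mol
eq. 4 reversed: +241.8 kJ/mol
Since enthalpy is a state function, ΔH°rxn = (+332.4) + (-207.6) + (-331.5) + (+241.8) = 35.1 kJ/mol

ΔH°rxn = 35.1 kJ/mol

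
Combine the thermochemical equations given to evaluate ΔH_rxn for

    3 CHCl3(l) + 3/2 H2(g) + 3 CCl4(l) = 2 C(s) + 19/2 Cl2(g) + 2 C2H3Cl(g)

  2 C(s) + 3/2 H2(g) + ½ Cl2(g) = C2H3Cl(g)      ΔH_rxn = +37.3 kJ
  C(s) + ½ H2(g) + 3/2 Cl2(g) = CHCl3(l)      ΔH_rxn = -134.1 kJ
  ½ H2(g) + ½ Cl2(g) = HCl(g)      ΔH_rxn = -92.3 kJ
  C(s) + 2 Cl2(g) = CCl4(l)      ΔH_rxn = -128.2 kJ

equation 1 × 2: (2)·(+37.3) = +74.6 kJ
equation 2 reversed and × 3: (-3)·(-134.1) = +402.3 kJ
equation 3: not needed.
equation 4 reversed and × 3: (-3)·(-128.2) = +384.6 kJ
Since enthalpy is a state function, ΔH_rxn = (2)·(+37.3) + (-3)·(-134.1) + (-3)·(-128.2) = 861.5 kJ

ΔH_rxn = 861.5 kJ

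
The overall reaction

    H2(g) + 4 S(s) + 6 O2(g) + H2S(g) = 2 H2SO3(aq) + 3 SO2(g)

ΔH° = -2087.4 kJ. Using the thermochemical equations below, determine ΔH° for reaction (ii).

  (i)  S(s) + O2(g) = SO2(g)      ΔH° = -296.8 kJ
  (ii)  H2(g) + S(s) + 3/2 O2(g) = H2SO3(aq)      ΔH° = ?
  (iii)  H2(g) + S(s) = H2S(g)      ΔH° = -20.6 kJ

ΔH° = -608.8 kJ

(i) × 3: (3)·(-296.8) = -890.4 kJ
(ii) × 2: contributes 2·x
(iii) reversed: +20.6 kJ
-2087.4 = (-890.4) + (+20.6) + 2·x
x = (-2087.4 − (-869.8)) / (2) = -608.8 kJ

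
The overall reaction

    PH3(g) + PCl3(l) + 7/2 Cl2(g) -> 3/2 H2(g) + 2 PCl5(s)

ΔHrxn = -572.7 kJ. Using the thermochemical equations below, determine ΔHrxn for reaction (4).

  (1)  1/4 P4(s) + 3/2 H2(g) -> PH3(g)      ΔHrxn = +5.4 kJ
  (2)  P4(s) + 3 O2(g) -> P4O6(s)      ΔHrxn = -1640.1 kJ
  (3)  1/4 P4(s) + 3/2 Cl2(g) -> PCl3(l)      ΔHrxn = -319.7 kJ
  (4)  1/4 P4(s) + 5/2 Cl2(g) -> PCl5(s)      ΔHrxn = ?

ΔHrxn = -443.5 kJ

(1) reversed: -5.4 kJ
(2): not needed.
(3) reversed: +319.7 kJ
(4) × 2: contributes 2·x
-572.7 = (-5.4) + (+319.7) + 2·x
x = (-572.7 − (+314.3)) / (2) = -443.5 kJ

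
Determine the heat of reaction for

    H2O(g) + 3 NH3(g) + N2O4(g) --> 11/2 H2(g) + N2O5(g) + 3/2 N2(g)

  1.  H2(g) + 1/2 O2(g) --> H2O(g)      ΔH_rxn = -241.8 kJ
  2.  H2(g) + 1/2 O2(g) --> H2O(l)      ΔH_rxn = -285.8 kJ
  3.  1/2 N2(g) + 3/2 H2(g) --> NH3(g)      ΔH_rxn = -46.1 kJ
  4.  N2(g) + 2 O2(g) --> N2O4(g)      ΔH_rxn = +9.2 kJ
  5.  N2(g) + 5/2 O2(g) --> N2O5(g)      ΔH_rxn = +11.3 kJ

eq. 1 reversed (reverse to put H2O(g) on the reactant side): +241.8 kJ
eq. 2: not needed (H2O(l) appears nowhere else).
eq. 3 reversed and × 3 (reverse to put NH3(g) on the reactant side; scale by 3 for the 3 NH3(g)): (-3)·(-46.1) = +138.3 kJ
eq. 4 reversed (reverse to put N2O4(g) on the reactant side): -9.2 kJ
eq. 5 as written (N2O5(g) already on the product side): +11.3 kJ
Summing the manipulated equations, ΔH_rxn = (-1)·(-241.8) + (-3)·(-46.1) + (-1)·(+9.2) + (1)·(+11.3) = 382.2 kJ

ΔH_rxn = 382.2 kJ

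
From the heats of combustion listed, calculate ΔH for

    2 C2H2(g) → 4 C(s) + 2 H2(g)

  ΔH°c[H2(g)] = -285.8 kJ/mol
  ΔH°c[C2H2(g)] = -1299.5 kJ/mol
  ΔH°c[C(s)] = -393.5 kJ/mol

ΔH = -453.4 kJ/mol

With combustion enthalpies, reactants minus products:
= [2·(-1299.5)] − [4·(-393.5) + 2·(-285.8)]
= -453.4 kJ/mol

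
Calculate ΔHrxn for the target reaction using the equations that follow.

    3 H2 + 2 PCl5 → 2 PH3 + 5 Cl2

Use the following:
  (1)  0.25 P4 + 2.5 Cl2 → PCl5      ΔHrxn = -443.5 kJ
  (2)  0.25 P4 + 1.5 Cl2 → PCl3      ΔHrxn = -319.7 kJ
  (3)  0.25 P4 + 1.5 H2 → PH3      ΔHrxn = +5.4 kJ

ΔHrxn = 897.8 kJ

(1) reversed and × 2 (reverse to put PCl5 on the reactant side; scale by 2 for the 2 PCl5): (-2)·(-443.5) = +887.0 kJ
(2): not needed (PCl3 appears nowhere else).
(3) × 2 (scale by 2 for the 2 PH3): (2)·(+5.4) = +10.8 kJ
Since enthalpy is a state function, ΔHrxn = (+887.0) + (+10.8) = 897.8 kJ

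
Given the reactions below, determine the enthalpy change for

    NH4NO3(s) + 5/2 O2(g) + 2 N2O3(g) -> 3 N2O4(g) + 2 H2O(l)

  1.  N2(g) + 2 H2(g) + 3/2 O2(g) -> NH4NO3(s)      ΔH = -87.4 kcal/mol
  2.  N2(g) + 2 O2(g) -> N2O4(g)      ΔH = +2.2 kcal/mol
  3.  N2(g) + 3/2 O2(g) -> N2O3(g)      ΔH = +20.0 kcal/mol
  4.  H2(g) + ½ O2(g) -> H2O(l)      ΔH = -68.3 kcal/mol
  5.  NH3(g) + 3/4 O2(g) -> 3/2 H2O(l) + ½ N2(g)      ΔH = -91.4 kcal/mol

eq. 1 reversed (reverse to put NH4NO3(s) on the reactant side): +87.4 kcal/mol
eq. 2 × 3 (×3 to match 3 N2O4(g) in the target): (3)·(+2.2) = +6.6 kcal/mol
eq. 3 reversed and × 2 (N2O3(g) must end up as a reactant; scale by 2 for the 2 N2O3(g)): (-2)·(+20.0) = -40.0 kcal/mol
eq. 4 × 2: (2)·(-68.3) = -136.6 kcal/mol
eq. 5: not needed (NH3(g) appears nowhere else).
Summing the manipulated equations, ΔH = (-1)·(-87.4) + (3)·(+2.2) + (-2)·(+20.0) + (2)·(-68.3) = -82.6 kcal/mol

ΔH = -82.6 kcal/mol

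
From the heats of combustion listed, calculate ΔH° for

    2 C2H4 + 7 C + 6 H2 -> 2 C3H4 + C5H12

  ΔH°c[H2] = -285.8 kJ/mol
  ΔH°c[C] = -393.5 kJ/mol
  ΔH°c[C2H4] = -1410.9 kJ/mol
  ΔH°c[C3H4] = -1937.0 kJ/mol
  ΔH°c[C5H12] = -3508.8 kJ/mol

ΔH° = 91.7 kJ/mol

With combustion enthalpies, reactants minus products:
= [2·(-1410.9) + 7·(-393.5) + 6·(-285.8)] − [2·(-1937.0) + 1·(-3508.8)]
= 91.7 kJ/mol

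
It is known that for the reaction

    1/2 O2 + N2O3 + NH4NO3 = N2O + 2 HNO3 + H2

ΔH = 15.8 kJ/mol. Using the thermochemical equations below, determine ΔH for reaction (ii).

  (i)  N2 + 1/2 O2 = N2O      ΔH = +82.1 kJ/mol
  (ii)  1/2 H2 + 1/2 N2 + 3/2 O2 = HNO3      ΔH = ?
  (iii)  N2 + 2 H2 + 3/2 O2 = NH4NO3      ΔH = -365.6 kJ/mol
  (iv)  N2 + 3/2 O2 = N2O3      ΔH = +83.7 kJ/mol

(i) as written: +82.1 kJ/mol
(ii) × 2: contributes 2·x
(iii) reversed: +365.6 kJ/mol
(iv) reversed: -83.7 kJ/mol
+15.8 = (+82.1) + (+365.6) + (-83.7) + 2·x
x = (+15.8 − (+364.0)) / (2) = -174.1 kJ/mol

ΔH = -174.1 kJ/mol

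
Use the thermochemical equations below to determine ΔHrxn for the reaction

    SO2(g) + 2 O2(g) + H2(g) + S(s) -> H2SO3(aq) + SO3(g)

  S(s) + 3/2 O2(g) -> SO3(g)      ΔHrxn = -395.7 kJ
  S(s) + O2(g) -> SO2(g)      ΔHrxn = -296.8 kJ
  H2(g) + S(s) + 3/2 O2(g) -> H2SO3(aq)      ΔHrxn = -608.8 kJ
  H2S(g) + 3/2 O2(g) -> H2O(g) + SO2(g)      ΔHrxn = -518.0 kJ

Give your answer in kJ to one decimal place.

ΔHrxn = -707.7 kJ

equation 1 as written: -395.7 kJ
equation 2 reversed: +296.8 kJ
equation 3 as written: -608.8 kJ
equation 4: not needed.
Summing the manipulated equations, ΔHrxn = (1)·(-395.7) + (-1)·(-296.8) + (1)·(-608.8) = -707.7 kJ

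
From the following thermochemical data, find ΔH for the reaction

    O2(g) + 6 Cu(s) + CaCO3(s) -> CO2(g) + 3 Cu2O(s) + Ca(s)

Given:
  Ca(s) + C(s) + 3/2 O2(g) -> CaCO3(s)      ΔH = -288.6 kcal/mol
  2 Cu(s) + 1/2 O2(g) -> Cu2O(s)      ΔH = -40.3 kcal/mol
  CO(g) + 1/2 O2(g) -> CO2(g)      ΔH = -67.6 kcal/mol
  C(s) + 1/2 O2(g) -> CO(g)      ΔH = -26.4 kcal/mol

ΔH = 73.7 kcal/mol

equation 1 reversed (reverse to put CaCO3(s) on the reactant side): +288.6 kcal/mol
equation 2 × 3 (scale by 3 for the 3 Cu2O(s)): (3)·(-40.3) = -120.9 kcal/mol
equation 3 as written (CO2(g) already on the product side): -67.6 kcal/mol
equation 4 as written: -26.4 kcal/mol
By Hess's law, ΔH = (+288.6) + (-120.9) + (-67.6) + (-26.4) = 73.7 kcal/mol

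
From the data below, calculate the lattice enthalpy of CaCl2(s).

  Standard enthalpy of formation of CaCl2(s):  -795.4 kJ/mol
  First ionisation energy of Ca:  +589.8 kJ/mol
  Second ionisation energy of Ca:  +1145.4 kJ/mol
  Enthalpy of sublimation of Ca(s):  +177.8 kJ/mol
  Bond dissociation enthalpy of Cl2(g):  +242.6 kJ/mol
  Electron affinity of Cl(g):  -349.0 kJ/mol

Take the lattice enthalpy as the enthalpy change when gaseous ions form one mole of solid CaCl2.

ΔHf° = 1·ΔHsub + 1·(ΣIE) + 1·D(Cl2) + 2·EA + U
-795.4 = 1·(+177.8) + 1·(+1735.2) + 1·(+242.6) + 2·(-349.0) + U
U = -795.4 − (+1457.6) = -2253.0 kJ/mol

U = -2253.0 kJ/mol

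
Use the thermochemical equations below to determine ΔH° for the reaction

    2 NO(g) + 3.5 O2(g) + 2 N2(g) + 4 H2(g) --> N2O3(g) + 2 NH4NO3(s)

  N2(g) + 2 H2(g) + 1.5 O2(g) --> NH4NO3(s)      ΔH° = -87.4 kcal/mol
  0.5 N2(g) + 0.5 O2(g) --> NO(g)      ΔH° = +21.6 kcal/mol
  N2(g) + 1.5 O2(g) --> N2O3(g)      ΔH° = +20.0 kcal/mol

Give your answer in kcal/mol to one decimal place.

ΔH° = -198.0 kcal/mol

equation 1 × 2: (2)·(-87.4) = -174.8 kcal/mol
equation 2 reversed and × 2: (-2)·(+21.6) = -43.2 kcal/mol
equation 3 as written: +20.0 kcal/mol
Combining the equations, ΔH° = (-174.8) + (-43.2) + (+20.0) = -198.0 kcal/mol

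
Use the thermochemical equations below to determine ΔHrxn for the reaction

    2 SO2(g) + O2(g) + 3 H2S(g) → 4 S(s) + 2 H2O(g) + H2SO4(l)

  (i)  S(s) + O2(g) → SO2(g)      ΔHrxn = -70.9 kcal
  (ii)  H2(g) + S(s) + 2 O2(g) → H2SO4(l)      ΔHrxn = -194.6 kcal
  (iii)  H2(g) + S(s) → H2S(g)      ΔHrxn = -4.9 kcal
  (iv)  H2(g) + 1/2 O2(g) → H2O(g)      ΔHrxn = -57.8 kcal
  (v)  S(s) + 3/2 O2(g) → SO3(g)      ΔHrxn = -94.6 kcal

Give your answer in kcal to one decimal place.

ΔHrxn = -153.7 kcal

(i) reversed and × 2: (-2)·(-70.9) = +141.8 kcal
(ii) as written: -194.6 kcal
(iii) reversed and × 3: (-3)·(-4.9) = +14.7 kcal
(iv) × 2: (2)·(-57.8) = -115.6 kcal
(v): not needed.
Combining the equations, ΔHrxn = (-2)·(-70.9) + (1)·(-194.6) + (-3)·(-4.9) + (2)·(-57.8) = -153.7 kcal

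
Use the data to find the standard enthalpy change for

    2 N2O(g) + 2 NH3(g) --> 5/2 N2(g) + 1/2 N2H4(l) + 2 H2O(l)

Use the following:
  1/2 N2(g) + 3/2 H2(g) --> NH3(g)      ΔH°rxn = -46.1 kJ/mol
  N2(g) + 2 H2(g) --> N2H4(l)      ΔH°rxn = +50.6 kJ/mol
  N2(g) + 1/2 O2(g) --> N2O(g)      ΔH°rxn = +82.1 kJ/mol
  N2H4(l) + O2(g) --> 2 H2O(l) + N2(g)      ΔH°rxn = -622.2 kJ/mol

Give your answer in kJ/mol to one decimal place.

equation 1 reversed and × 2: (-2)·(-46.1) = +92.2 kJ/mol
equation 2 × 3/2: (3/2)·(+50.6) = +75.9 kJ/mol
equation 3 reversed and × 2: (-2)·(+82.1) = -164.2 kJ/mol
equation 4 as written: -622.2 kJ/mol
Summing the manipulated equations, ΔH°rxn = (+92.2) + (+75.9) + (-164.2) + (-622.2) = -618.3 kJ/mol

ΔH°rxn = -618.3 kJ/mol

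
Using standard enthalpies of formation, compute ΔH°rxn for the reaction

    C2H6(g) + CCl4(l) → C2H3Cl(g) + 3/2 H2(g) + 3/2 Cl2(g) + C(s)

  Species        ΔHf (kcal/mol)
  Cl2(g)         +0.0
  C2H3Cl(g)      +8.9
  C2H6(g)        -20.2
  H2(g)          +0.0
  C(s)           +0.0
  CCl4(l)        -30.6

ΔH°rxn = 59.7 kcal/mol

ΔH°rxn = Σ nΔHf°(products) − Σ nΔHf°(reactants).
Products: 1·(+8.9) + 3/2·(+0.0) + 3/2·(+0.0) + 1·(+0.0) = +8.9
Reactants: 1·(-20.2) + 1·(-30.6) = -50.8
ΔH°rxn = (+8.9) − (-50.8) = 59.7 kcal/mol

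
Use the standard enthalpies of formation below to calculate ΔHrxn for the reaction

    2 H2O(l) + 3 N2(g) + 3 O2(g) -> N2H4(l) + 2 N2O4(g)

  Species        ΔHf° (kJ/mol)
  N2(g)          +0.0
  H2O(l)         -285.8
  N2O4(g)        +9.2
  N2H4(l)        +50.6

ΔHrxn = 640.6 kJ/mol

Products: 1·(+50.6) + 2·(+9.2) = +69.0
Reactants: 2·(-285.8) + 3·(+0.0) + 3·(+0.0) = -571.6
ΔHrxn = (+69.0) − (-571.6) = 640.6 kJ/mol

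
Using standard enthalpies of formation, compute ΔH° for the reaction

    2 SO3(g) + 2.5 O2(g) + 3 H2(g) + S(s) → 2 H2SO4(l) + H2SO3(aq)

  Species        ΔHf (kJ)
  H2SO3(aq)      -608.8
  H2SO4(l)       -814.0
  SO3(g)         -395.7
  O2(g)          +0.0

Products: 2·(-814.0) + 1·(-608.8) = -2236.8
Reactants: 2·(-395.7) + 5/2·(+0.0) + 3·(+0.0) + 1·(+0.0) = -791.4
ΔH° = (-2236.8) − (-791.4) = -1445.4 kJ

ΔH° = -1445.4 kJ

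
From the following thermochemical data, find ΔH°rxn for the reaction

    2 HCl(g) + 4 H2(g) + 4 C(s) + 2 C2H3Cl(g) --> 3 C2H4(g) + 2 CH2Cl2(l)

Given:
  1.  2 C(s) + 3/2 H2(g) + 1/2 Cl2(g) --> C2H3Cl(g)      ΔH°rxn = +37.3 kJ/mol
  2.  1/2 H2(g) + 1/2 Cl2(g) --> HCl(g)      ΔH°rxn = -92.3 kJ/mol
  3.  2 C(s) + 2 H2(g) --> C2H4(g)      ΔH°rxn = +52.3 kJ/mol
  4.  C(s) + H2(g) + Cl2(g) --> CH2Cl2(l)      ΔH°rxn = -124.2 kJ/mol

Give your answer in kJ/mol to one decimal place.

ΔH°rxn = 18.5 kJ/mol

eq. 1 reversed and × 2 (C2H3Cl(g) must end up as a reactant; ×2 to match 2 C2H3Cl(g) in the target): (-2)·(+37.3) = -74.6 kJ/mol
eq. 2 reversed and × 2 (reverse to put HCl(g) on the reactant side; scale by 2 for the 2 HCl(g)): (-2)·(-92.3) = +184.6 kJ/mol
eq. 3 × 3 (scale by 3 for the 3 C2H4(g)): (3)·(+52.3) = +156.9 kJ/mol
eq. 4 × 2 (×2 to match 2 CH2Cl2(l) in the target): (2)·(-124.2) = -248.4 kJ/mol
ΔH°rxn = (-2)·(+37.3) + (-2)·(-92.3) + (3)·(+52.3) + (2)·(-124.2) = 18.5 kJ/mol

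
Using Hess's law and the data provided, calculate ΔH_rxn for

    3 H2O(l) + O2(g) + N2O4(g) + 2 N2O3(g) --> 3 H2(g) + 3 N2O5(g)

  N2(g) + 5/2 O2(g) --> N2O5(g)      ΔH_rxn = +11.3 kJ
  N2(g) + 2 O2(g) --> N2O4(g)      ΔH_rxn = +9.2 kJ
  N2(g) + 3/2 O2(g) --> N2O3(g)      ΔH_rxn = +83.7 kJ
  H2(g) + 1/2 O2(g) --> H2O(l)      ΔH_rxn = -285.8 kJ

ΔH_rxn = 714.7 kJ

equation 1 × 3 (×3 to match 3 N2O5(g) in the target): (3)·(+11.3) = +33.9 kJ
equation 2 reversed (reverse to put N2O4(g) on the reactant side): -9.2 kJ
equation 3 reversed and × 2 (reverse to put N2O3(g) on the reactant side; scale by 2 for the 2 N2O3(g)): (-2)·(+83.7) = -167.4 kJ
equation 4 reversed and × 3 (reverse to put H2O(l) on the reactant side; scale by 3 for the 3 H2O(l)): (-3)·(-285.8) = +857.4 kJ
ΔH_rxn = (+33.9) + (-9.2) + (-167.4) + (+857.4) = 714.7 kJ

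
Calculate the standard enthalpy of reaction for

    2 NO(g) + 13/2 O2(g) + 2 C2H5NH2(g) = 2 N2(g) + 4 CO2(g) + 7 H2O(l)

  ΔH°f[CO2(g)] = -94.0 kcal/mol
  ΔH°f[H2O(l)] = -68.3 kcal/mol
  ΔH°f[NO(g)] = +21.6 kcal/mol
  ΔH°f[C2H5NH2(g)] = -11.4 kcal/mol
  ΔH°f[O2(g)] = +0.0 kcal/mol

ΔH° = -874.5 kcal/mol

Products: 2·(+0.0) + 4·(-94.0) + 7·(-68.3) = -854.1
Reactants: 2·(+21.6) + 13/2·(+0.0) + 2·(-11.4) = +20.4
ΔH° = (-854.1) − (+20.4) = -874.5 kcal/mol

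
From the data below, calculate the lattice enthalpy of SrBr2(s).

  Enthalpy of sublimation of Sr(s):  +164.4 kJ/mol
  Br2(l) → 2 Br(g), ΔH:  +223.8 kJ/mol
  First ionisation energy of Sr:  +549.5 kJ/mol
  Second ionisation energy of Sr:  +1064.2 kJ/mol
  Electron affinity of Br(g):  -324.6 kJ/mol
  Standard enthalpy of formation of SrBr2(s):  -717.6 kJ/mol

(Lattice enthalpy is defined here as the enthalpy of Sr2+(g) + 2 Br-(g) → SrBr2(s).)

U = -2070.3 kJ/mol

ΔHf° = 1·ΔHsub + 1·(ΣIE) + 1·D(Br2) + 2·EA + U
-717.6 = 1·(+164.4) + 1·(+1613.7) + 1·(+223.8) + 2·(-324.6) + U
U = -717.6 − (+1352.7) = -2070.3 kJ/mol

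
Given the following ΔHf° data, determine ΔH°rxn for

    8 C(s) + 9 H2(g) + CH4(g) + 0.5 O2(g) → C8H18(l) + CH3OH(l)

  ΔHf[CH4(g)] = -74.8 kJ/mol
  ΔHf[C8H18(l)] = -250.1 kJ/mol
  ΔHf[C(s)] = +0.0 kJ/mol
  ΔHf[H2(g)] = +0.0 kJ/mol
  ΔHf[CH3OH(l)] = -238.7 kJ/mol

ΔH°rxn = -414.0 kJ/mol

ΔH°rxn = Σ nΔHf°(products) − Σ nΔHf°(reactants).
Products: 1·(-250.1) + 1·(-238.7) = -488.8
Reactants: 8·(+0.0) + 9·(+0.0) + 1·(-74.8) + 1/2·(+0.0) = -74.8
ΔH°rxn = (-488.8) − (-74.8) = -414.0 kJ/mol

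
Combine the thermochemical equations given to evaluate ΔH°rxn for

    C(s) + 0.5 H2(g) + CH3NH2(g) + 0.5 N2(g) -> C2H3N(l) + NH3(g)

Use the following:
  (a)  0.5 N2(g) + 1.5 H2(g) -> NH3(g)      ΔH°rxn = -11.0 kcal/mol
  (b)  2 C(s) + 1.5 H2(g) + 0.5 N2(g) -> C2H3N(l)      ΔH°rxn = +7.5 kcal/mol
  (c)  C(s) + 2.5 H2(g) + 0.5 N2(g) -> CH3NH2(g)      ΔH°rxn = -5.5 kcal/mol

(a) as written (NH3(g) already on the product side): -11.0 kcal/mol
(b) as written (C2H3N(l) already on the product side): +7.5 kcal/mol
(c) reversed (reverse to put CH3NH2(g) on the reactant side): +5.5 kcal/mol
ΔH°rxn = (-11.0) + (+7.5) + (+5.5) = 2.0 kcal/mol

ΔH°rxn = 2.0 kcal/mol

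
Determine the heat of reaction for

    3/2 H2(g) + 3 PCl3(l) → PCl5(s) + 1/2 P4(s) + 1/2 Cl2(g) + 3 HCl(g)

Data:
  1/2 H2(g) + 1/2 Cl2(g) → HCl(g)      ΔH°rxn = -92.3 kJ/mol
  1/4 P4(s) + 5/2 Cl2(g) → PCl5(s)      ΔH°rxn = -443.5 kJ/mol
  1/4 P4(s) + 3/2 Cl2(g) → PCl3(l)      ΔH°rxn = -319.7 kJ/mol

equation 1 × 3 (scale by 3 for the 3 HCl(g)): (3)·(-92.3) = -276.9 kJ/mol
equation 2 as written (PCl5(s) already on the product side): -443.5 kJ/mol
equation 3 reversed and × 3 (PCl3(l) must end up as a reactant; ×3 to match 3 PCl3(l) in the target): (-3)·(-319.7) = +959.1 kJ/mol
Summing the manipulated equations, ΔH°rxn = (3)·(-92.3) + (1)·(-443.5) + (-3)·(-319.7) = 238.7 kJ/mol

ΔH°rxn = 238.7 kJ/mol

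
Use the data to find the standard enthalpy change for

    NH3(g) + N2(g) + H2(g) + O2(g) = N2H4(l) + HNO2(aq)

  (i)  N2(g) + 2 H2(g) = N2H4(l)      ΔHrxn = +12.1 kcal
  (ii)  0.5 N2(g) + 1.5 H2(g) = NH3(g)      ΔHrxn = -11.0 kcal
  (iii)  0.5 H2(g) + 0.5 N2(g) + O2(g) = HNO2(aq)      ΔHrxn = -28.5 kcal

ΔHrxn = -5.4 kcal

(i) as written (N2H4(l) already on the product side): +12.1 kcal
(ii) reversed (reverse to put NH3(g) on the reactant side): +11.0 kcal
(iii) as written (HNO2(aq) already on the product side): -28.5 kcal
ΔHrxn = (+12.1) + (+11.0) + (-28.5) = -5.4 kcal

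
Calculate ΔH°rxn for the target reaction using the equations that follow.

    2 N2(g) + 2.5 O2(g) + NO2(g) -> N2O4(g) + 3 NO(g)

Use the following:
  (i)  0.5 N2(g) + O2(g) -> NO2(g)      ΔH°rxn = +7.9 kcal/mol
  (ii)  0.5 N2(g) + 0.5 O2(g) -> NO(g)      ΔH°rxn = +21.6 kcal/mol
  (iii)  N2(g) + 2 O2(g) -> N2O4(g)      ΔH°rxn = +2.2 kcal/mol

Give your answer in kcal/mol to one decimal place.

ΔH°rxn = 59.1 kcal/mol

(i) reversed (reverse to put NO2(g) on the reactant side): -7.9 kcal/mol
(ii) × 3 (×3 to match 3 NO(g) in the target): (3)·(+21.6) = +64.8 kcal/mol
(iii) as written (N2O4(g) already on the product side): +2.2 kcal/mol
ΔH°rxn = (-1)·(+7.9) + (3)·(+21.6) + (1)·(+2.2) = 59.1 kcal/mol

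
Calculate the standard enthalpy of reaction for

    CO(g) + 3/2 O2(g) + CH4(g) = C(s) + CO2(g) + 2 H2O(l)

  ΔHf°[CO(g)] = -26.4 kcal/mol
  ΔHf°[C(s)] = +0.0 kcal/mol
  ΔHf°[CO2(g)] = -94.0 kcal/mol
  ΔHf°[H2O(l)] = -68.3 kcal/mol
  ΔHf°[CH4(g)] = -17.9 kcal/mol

ΔH°rxn = Σ nΔHf°(products) − Σ nΔHf°(reactants).
Products: 1·(+0.0) + 1·(-94.0) + 2·(-68.3) = -230.6
Reactants: 1·(-26.4) + 3/2·(+0.0) + 1·(-17.9) = -44.3
ΔHrxn = (-230.6) − (-44.3) = -186.3 kcal/mol

ΔHrxn = -186.3 kcal/mol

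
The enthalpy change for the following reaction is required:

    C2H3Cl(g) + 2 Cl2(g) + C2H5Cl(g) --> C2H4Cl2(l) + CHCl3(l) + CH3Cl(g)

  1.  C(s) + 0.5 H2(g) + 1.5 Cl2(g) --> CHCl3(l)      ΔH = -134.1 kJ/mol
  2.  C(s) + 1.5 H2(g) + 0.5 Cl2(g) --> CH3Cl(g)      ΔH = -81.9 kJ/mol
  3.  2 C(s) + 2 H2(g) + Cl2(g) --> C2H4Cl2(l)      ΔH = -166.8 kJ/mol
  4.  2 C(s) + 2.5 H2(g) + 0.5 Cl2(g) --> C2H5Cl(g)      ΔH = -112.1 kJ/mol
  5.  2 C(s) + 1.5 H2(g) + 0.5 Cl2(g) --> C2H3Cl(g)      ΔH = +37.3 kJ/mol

eq. 1 as written (CHCl3(l) already on the product side): -134.1 kJ/mol
eq. 2 as written (CH3Cl(g) already on the product side): -81.9 kJ/mol
eq. 3 as written (C2H4Cl2(l) already on the product side): -166.8 kJ/mol
eq. 4 reversed (C2H5Cl(g) must end up as a reactant): +112.1 kJ/mol
eq. 5 reversed (C2H3Cl(g) must end up as a reactant): -37.3 kJ/mol
Summing the manipulated equations, ΔH = (1)·(-134.1) + (1)·(-81.9) + (1)·(-166.8) + (-1)·(-112.1) + (-1)·(+37.3) = -308.0 kJ/mol

ΔH = -308.0 kJ/mol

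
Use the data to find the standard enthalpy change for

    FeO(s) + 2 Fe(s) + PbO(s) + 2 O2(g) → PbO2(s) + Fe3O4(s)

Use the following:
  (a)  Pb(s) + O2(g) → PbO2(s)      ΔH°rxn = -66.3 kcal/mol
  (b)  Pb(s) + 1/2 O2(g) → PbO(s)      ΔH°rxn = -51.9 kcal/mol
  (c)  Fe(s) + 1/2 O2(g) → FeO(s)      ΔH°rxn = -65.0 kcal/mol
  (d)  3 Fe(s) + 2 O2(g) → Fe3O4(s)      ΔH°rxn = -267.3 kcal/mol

ΔH°rxn = -216.7 kcal/mol

(a) as written: -66.3 kcal/mol
(b) reversed: +51.9 kcal/mol
(c) reversed: +65.0 kcal/mol
(d) as written: -267.3 kcal/mol
By Hess's law, ΔH°rxn = (1)·(-66.3) + (-1)·(-51.9) + (-1)·(-65.0) + (1)·(-267.3) = -216.7 kcal/mol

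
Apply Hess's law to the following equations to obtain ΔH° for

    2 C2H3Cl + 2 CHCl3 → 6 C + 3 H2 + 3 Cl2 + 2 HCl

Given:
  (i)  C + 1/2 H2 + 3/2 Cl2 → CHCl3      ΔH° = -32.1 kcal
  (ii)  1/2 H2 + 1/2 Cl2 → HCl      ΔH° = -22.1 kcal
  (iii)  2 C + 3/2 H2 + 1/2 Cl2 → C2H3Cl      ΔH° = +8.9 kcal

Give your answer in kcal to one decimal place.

ΔH° = 2.2 kcal

(i) reversed and × 2 (CHCl3 must end up as a reactant; scale by 2 for the 2 CHCl3): (-2)·(-32.1) = +64.2 kcal
(ii) × 2 (×2 to match 2 HCl in the target): (2)·(-22.1) = -44.2 kcal
(iii) reversed and × 2 (reverse to put C2H3Cl on the reactant side; ×2 to match 2 C2H3Cl in the target): (-2)·(+8.9) = -17.8 kcal
ΔH° = (-2)·(-32.1) + (2)·(-22.1) + (-2)·(+8.9) = 2.2 kcal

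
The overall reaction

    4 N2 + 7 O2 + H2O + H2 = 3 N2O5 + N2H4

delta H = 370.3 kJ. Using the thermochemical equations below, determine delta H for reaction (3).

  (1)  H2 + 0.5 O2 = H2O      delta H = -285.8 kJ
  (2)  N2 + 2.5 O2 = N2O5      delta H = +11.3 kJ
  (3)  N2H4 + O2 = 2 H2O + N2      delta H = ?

delta H = -622.2 kJ

(1) as written (H2 already on the reactant side): -285.8 kJ
(2) × 3 (scale by 3 for the 3 N2O5): (3)·(+11.3) = +33.9 kJ
(3) reversed (N2H4 must end up as a product): contributes −x
+370.3 = (-285.8) + (+33.9) − x
x = (+370.3 − (-251.9)) / (-1) = -622.2 kJ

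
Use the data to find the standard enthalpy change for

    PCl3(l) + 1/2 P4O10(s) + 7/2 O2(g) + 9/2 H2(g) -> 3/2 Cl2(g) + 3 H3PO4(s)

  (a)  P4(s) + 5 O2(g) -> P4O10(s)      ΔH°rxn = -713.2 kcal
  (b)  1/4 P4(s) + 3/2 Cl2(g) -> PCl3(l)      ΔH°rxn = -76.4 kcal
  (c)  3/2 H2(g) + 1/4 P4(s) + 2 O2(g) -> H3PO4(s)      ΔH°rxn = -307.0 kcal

(a) reversed and × 1/2 (P4O10(s) must end up as a reactant; ×1/2 to match 1/2 P4O10(s) in the target): (-1/2)·(-713.2) = +356.6 kcal
(b) reversed (reverse to put PCl3(l) on the reactant side): +76.4 kcal
(c) × 3 (×3 to match 3 H3PO4(s) in the target): (3)·(-307.0) = -921.0 kcal
Since enthalpy is a state function, ΔH°rxn = (+356.6) + (+76.4) + (-921.0) = -488.0 kcal

ΔH°rxn = -488.0 kcal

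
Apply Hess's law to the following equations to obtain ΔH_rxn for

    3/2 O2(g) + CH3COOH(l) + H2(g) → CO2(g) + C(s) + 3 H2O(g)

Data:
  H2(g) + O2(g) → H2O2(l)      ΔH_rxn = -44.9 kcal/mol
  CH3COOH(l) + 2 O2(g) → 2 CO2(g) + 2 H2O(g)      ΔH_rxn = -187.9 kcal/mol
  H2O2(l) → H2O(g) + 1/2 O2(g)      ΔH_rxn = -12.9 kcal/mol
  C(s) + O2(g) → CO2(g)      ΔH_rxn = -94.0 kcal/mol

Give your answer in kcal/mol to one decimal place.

equation 1 as written (H2(g) already on the reactant side): -44.9 kcal/mol
equation 2 as written (CH3COOH(l) already on the reactant side): -187.9 kcal/mol
equation 3 as written: -12.9 kcal/mol
equation 4 reversed (C(s) must end up as a product): +94.0 kcal/mol
ΔH_rxn = (1)·(-44.9) + (1)·(-187.9) + (1)·(-12.9) + (-1)·(-94.0) = -151.7 kcal/mol

ΔH_rxn = -151.7 kcal/mol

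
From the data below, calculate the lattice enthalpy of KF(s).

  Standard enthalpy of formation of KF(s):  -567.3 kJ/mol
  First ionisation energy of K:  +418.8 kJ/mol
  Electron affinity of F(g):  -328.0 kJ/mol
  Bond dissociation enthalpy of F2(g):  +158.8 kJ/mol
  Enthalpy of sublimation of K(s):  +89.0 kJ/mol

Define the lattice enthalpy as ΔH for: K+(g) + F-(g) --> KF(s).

ΔHf° = 1·ΔHsub + 1·(ΣIE) + 1/2·D(F2) + 1·EA + U
-567.3 = 1·(+89.0) + 1·(+418.8) + 1/2·(+158.8) + 1·(-328.0) + U
U = -567.3 − (+259.2) = -826.5 kJ/mol

U = -826.5 kJ/mol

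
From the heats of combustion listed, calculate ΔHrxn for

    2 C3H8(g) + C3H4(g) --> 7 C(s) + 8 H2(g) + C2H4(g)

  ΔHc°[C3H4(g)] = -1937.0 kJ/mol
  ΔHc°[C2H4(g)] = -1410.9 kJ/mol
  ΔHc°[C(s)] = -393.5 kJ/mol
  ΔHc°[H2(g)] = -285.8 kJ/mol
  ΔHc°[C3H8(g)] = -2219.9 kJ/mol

ΔHrxn = 75.0 kJ/mol

With combustion enthalpies, reactants minus products:
= [2·(-2219.9) + 1·(-1937.0)] − [7·(-393.5) + 8·(-285.8) + 1·(-1410.9)]
= 75.0 kJ/mol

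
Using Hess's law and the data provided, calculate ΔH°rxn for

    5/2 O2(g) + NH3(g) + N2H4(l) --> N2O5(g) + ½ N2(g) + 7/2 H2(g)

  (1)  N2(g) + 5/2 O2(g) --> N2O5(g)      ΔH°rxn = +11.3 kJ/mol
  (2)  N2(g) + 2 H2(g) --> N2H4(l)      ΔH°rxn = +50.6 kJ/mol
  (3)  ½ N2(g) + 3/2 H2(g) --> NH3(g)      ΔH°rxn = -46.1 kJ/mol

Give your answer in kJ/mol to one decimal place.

ΔH°rxn = 6.8 kJ/mol

(1) as written: +11.3 kJ/mol
(2) reversed: -50.6 kJ/mol
(3) reversed: +46.1 kJ/mol
Combining the equations, ΔH°rxn = (+11.3) + (-50.6) + (+46.1) = 6.8 kJ/mol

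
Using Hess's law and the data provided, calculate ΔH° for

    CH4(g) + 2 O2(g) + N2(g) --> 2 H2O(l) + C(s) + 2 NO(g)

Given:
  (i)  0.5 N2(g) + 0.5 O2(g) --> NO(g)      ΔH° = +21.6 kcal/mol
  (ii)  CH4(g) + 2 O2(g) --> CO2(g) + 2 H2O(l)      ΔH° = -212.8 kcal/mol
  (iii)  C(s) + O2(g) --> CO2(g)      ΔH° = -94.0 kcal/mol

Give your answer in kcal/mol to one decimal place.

ΔH° = -75.6 kcal/mol

(i) × 2 (scale by 2 for the 2 NO(g)): (2)·(+21.6) = +43.2 kcal/mol
(ii) as written (CH4(g) already on the reactant side): -212.8 kcal/mol
(iii) reversed (reverse to put C(s) on the product side): +94.0 kcal/mol
Combining the equations, ΔH° = (+43.2) + (-212.8) + (+94.0) = -75.6 kcal/mol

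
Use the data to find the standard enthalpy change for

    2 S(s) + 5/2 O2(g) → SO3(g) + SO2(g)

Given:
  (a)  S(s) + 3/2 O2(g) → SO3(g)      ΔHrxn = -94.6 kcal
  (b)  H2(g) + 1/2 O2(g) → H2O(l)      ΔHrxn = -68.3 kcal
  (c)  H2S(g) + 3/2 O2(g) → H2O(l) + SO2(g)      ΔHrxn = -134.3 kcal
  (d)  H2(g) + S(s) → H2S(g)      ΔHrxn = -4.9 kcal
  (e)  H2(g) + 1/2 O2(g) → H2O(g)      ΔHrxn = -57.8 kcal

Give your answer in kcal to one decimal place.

ΔHrxn = -165.5 kcal

(a) as written: -94.6 kcal
(b) reversed: +68.3 kcal
(c) as written: -134.3 kcal
(d) as written: -4.9 kcal
(e): not needed.
By Hess's law, ΔHrxn = (1)·(-94.6) + (-1)·(-68.3) + (1)·(-134.3) + (1)·(-4.9) = -165.5 kcal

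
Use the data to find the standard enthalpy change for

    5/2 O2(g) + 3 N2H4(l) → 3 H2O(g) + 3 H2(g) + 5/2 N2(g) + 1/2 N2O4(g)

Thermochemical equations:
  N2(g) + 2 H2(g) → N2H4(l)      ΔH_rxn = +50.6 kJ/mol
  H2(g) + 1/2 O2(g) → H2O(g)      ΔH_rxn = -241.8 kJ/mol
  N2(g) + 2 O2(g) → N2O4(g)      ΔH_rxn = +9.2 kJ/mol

equation 1 reversed and × 3 (N2H4(l) must end up as a reactant; ×3 to match 3 N2H4(l) in the target): (-3)·(+50.6) = -151.8 kJ/mol
equation 2 × 3 (×3 to match 3 H2O(g) in the target): (3)·(-241.8) = -725.4 kJ/mol
equation 3 × 1/2 (scale by 1/2 for the 1/2 N2O4(g)): (1/2)·(+9.2) = +4.6 kJ/mol
ΔH_rxn = (-151.8) + (-725.4) + (+4.6) = -872.6 kJ/mol

ΔH_rxn = -872.6 kJ/mol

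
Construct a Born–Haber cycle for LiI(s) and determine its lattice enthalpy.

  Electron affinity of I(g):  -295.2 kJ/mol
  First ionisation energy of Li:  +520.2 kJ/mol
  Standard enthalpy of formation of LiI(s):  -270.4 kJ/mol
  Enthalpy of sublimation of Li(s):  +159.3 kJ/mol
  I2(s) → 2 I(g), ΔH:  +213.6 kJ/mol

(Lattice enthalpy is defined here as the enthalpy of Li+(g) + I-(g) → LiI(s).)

ΔHf° = 1·ΔHsub + 1·(ΣIE) + 1/2·D(I2) + 1·EA + U
-270.4 = 1·(+159.3) + 1·(+520.2) + 1/2·(+213.6) + 1·(-295.2) + U
U = -270.4 − (+491.1) = -761.5 kJ/mol

U = -761.5 kJ/mol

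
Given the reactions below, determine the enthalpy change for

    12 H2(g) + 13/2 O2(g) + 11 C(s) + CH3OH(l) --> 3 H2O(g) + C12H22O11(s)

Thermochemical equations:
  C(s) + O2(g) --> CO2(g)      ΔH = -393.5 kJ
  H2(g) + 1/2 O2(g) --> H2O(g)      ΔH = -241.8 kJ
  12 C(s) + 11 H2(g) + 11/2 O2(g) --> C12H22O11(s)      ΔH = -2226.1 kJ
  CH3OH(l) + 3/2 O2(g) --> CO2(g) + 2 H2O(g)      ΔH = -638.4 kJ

equation 1 reversed: +393.5 kJ
equation 2 as written: -241.8 kJ
equation 3 as written (C12H22O11(s) already on the product side): -2226.1 kJ
equation 4 as written (CH3OH(l) already on the reactant side): -638.4 kJ
Combining the equations, ΔH = (-1)·(-393.5) + (1)·(-241.8) + (1)·(-2226.1) + (1)·(-638.4) = -2712.8 kJ

ΔH = -2712.8 kJ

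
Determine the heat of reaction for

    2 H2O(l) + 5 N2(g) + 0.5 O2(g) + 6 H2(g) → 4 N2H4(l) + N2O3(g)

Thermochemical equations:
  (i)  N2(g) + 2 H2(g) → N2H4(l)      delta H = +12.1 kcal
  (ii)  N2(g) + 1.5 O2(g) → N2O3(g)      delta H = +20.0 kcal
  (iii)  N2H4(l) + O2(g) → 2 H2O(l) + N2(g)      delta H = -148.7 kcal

(i) × 3 (×3 to match 6 H2(g) in the target): (3)·(+12.1) = +36.3 kcal
(ii) as written (N2O3(g) already on the product side): +20.0 kcal
(iii) reversed (H2O(l) must end up as a reactant): +148.7 kcal
By Hess's law, delta H = (+36.3) + (+20.0) + (+148.7) = 205.0 kcal

delta H = 205.0 kcal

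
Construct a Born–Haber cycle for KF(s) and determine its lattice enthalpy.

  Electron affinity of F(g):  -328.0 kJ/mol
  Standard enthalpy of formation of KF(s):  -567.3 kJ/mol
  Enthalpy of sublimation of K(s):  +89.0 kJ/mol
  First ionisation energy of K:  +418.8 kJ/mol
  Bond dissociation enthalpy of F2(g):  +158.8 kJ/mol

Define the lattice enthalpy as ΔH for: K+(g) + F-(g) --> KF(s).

ΔHf° = 1·ΔHsub + 1·(ΣIE) + 1/2·D(F2) + 1·EA + U
-567.3 = 1·(+89.0) + 1·(+418.8) + 1/2·(+158.8) + 1·(-328.0) + U
U = -567.3 − (+259.2) = -826.5 kJ/mol

U = -826.5 kJ/mol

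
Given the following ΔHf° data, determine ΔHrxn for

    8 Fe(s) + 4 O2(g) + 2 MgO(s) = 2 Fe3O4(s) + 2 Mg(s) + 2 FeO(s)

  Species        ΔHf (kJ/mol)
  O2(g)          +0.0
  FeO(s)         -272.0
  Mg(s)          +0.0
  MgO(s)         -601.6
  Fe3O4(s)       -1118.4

ΔHrxn = -1577.6 kJ/mol

Products: 2·(-1118.4) + 2·(+0.0) + 2·(-272.0) = -2780.8
Reactants: 8·(+0.0) + 4·(+0.0) + 2·(-601.6) = -1203.2
ΔHrxn = (-2780.8) − (-1203.2) = -1577.6 kJ/mol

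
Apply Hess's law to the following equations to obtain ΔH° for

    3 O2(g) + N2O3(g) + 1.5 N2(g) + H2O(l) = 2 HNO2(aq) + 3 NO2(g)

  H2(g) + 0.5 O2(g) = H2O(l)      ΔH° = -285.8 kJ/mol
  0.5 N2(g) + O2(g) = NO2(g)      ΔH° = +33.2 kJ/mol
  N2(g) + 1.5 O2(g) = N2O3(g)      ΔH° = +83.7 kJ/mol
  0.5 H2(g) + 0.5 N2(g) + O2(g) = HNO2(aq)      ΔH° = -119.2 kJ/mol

ΔH° = 63.3 kJ/mol

equation 1 reversed (H2O(l) must end up as a reactant): +285.8 kJ/mol
equation 2 × 3 (×3 to match 3 NO2(g) in the target): (3)·(+33.2) = +99.6 kJ/mol
equation 3 reversed (reverse to put N2O3(g) on the reactant side): -83.7 kJ/mol
equation 4 × 2 (×2 to match 2 HNO2(aq) in the target): (2)·(-119.2) = -238.4 kJ/mol
Combining the equations, ΔH° = (-1)·(-285.8) + (3)·(+33.2) + (-1)·(+83.7) + (2)·(-119.2) = 63.3 kJ/mol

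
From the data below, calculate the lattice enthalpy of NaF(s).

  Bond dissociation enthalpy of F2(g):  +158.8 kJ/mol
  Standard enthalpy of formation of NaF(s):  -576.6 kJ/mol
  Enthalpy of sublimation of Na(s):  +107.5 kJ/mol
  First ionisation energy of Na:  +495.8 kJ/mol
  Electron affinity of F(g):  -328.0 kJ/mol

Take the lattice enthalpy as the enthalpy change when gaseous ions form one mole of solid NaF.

U = -931.3 kJ/mol

ΔHf° = 1·ΔHsub + 1·(ΣIE) + 1/2·D(F2) + 1·EA + U
-576.6 = 1·(+107.5) + 1·(+495.8) + 1/2·(+158.8) + 1·(-328.0) + U
U = -576.6 − (+354.7) = -931.3 kJ/mol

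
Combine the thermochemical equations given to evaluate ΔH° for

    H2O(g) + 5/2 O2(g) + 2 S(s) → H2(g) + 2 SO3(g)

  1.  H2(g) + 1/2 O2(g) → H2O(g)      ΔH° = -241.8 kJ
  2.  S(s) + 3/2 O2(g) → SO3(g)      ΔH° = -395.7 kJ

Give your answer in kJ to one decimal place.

ΔH° = -549.6 kJ

eq. 1 reversed: +241.8 kJ
eq. 2 × 2: (2)·(-395.7) = -791.4 kJ
Summing the manipulated equations, ΔH° = (-1)·(-241.8) + (2)·(-395.7) = -549.6 kJ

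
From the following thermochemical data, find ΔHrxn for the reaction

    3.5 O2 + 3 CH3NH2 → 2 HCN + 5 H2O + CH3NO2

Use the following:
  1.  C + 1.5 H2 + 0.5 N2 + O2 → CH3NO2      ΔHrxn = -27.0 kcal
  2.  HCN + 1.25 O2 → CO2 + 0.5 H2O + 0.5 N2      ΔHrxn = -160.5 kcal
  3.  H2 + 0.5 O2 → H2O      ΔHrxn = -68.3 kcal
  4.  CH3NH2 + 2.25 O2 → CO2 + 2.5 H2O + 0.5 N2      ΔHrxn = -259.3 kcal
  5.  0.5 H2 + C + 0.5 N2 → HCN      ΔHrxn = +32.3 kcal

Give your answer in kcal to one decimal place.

eq. 1 as written: -27.0 kcal
eq. 2 reversed and × 3: (-3)·(-160.5) = +481.5 kcal
eq. 3 reversed: +68.3 kcal
eq. 4 × 3: (3)·(-259.3) = -777.9 kcal
eq. 5 reversed: -32.3 kcal
Combining the equations, ΔHrxn = (-27.0) + (+481.5) + (+68.3) + (-777.9) + (-32.3) = -287.4 kcal

ΔHrxn = -287.4 kcal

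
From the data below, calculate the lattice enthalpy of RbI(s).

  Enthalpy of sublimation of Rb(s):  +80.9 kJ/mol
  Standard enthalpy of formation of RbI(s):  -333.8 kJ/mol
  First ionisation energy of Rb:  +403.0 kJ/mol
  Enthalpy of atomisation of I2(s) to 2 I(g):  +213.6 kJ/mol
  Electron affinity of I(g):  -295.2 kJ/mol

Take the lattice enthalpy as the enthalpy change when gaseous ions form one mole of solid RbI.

U = -629.3 kJ/mol

ΔHf° = 1·ΔHsub + 1·(ΣIE) + 1/2·D(I2) + 1·EA + U
-333.8 = 1·(+80.9) + 1·(+403.0) + 1/2·(+213.6) + 1·(-295.2) + U
U = -333.8 − (+295.5) = -629.3 kJ/mol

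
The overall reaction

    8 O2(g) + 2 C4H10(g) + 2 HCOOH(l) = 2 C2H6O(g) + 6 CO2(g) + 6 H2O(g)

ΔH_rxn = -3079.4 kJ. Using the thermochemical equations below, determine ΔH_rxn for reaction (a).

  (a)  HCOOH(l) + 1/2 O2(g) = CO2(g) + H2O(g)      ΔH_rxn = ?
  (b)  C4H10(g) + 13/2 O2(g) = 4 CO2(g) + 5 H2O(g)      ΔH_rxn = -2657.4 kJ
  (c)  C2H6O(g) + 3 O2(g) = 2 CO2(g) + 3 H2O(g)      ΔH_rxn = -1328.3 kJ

ΔH_rxn = -210.6 kJ

(a) × 2: contributes 2·x
(b) × 2: (2)·(-2657.4) = -5314.8 kJ
(c) reversed and × 2: (-2)·(-1328.3) = +2656.6 kJ
-3079.4 = (-5314.8) + (+2656.6) + 2·x
x = (-3079.4 − (-2658.2)) / (2) = -210.6 kJ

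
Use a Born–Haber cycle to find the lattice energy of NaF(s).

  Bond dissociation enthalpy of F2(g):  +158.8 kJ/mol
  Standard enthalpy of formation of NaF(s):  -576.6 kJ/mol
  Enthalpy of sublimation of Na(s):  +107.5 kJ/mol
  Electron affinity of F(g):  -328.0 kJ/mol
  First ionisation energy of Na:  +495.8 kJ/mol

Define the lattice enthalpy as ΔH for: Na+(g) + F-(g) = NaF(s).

U = -931.3 kJ/mol

ΔHf° = 1·ΔHsub + 1·(ΣIE) + 1/2·D(F2) + 1·EA + U
-576.6 = 1·(+107.5) + 1·(+495.8) + 1/2·(+158.8) + 1·(-328.0) + U
U = -576.6 − (+354.7) = -931.3 kJ/mol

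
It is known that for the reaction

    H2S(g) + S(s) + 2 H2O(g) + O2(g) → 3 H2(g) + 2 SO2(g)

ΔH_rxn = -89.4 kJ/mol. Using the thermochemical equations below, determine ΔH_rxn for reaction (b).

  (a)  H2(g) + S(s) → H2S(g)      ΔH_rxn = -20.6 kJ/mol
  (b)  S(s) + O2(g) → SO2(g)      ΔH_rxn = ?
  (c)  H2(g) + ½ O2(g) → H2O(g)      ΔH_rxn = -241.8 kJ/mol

(a) reversed (H2S(g) must end up as a reactant): +20.6 kJ/mol
(b) × 2 (scale by 2 for the 2 SO2(g)): contributes 2·x
(c) reversed and × 2 (H2O(g) must end up as a reactant; scale by 2 for the 2 H2O(g)): (-2)·(-241.8) = +483.6 kJ/mol
-89.4 = (+20.6) + (+483.6) + 2·x
x = (-89.4 − (+504.2)) / (2) = -296.8 kJ/mol

ΔH_rxn = -296.8 kJ/mol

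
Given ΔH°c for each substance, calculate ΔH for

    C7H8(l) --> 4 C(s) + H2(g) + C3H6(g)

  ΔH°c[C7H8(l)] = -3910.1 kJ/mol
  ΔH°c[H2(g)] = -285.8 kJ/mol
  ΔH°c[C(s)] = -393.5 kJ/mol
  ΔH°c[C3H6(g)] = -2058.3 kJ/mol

With combustion enthalpies, reactants minus products:
= [1·(-3910.1)] − [4·(-393.5) + 1·(-285.8) + 1·(-2058.3)]
= 8.0 kJ/mol

ΔH = 8.0 kJ/mol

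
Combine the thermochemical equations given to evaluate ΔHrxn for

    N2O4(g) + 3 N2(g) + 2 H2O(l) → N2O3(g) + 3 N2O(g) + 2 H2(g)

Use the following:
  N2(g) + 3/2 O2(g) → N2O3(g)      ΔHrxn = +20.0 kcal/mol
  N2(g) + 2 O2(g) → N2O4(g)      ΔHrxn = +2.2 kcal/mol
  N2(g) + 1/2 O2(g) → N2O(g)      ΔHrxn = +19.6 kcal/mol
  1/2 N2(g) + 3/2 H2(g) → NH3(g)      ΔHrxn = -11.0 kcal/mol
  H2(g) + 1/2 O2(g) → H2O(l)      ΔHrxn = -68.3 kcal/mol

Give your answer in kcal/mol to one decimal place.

equation 1 as written (N2O3(g) already on the product side): +20.0 kcal/mol
equation 2 reversed (reverse to put N2O4(g) on the reactant side): -2.2 kcal/mol
equation 3 × 3 (scale by 3 for the 3 N2O(g)): (3)·(+19.6) = +58.8 kcal/mol
equation 4: not needed (NH3(g) appears nowhere else).
equation 5 reversed and × 2 (reverse to put H2O(l) on the reactant side; scale by 2 for the 2 H2O(l)): (-2)·(-68.3) = +136.6 kcal/mol
ΔHrxn = (+20.0) + (-2.2) + (+58.8) + (+136.6) = 213.2 kcal/mol

ΔHrxn = 213.2 kcal/mol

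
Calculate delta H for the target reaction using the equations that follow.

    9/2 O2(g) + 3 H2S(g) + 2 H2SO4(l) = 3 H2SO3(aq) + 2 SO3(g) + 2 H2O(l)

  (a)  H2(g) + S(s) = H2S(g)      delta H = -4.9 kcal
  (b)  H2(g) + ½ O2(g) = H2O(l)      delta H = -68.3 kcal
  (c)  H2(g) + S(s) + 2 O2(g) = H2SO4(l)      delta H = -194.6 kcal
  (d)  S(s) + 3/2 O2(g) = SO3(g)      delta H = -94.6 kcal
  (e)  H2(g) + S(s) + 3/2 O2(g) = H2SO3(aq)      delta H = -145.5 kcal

delta H = -358.4 kcal

(a) reversed and × 3 (H2S(g) must end up as a reactant; scale by 3 for the 3 H2S(g)): (-3)·(-4.9) = +14.7 kcal
(b) × 2 (scale by 2 for the 2 H2O(l)): (2)·(-68.3) = -136.6 kcal
(c) reversed and × 2 (reverse to put H2SO4(l) on the reactant side; scale by 2 for the 2 H2SO4(l)): (-2)·(-194.6) = +389.2 kcal
(d) × 2 (×2 to match 2 SO3(g) in the target): (2)·(-94.6) = -189.2 kcal
(e) × 3 (×3 to match 3 H2SO3(aq) in the target): (3)·(-145.5) = -436.5 kcal
Since enthalpy is a state function, delta H = (+14.7) + (-136.6) + (+389.2) + (-189.2) + (-436.5) = -358.4 kcal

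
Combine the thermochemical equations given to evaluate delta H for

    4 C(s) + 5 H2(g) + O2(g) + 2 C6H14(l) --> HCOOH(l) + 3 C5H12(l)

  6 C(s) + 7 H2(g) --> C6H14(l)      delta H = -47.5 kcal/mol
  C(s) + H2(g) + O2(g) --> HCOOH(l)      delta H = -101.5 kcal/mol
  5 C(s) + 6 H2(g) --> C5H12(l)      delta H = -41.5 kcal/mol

equation 1 reversed and × 2: (-2)·(-47.5) = +95.0 kcal/mol
equation 2 as written: -101.5 kcal/mol
equation 3 × 3: (3)·(-41.5) = -124.5 kcal/mol
delta H = (-2)·(-47.5) + (1)·(-101.5) + (3)·(-41.5) = -131.0 kcal/mol

delta H = -131.0 kcal/mol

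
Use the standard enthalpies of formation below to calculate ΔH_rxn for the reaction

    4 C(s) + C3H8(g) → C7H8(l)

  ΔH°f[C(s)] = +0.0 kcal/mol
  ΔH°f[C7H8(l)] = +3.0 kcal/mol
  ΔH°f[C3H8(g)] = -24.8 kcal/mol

Products: 1·(+3.0) = +3.0
Reactants: 4·(+0.0) + 1·(-24.8) = -24.8
ΔH_rxn = (+3.0) − (-24.8) = 27.8 kcal/mol

ΔH_rxn = 27.8 kcal/mol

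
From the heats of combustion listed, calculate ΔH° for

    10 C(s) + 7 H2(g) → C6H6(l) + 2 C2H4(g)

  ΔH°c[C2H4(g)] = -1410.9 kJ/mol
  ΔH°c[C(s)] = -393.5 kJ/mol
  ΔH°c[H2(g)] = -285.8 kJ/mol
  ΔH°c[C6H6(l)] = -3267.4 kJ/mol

ΔH° = 153.6 kJ/mol

With combustion enthalpies, reactants minus products:
= [10·(-393.5) + 7·(-285.8)] − [1·(-3267.4) + 2·(-1410.9)]
= 153.6 kJ/mol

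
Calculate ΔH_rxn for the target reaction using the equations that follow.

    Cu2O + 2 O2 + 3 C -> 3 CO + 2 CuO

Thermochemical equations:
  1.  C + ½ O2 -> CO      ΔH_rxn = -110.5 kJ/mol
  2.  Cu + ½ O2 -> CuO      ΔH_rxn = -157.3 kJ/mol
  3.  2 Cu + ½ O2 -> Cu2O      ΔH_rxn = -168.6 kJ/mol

ΔH_rxn = -477.5 kJ/mol

eq. 1 × 3 (×3 to match 3 CO in the target): (3)·(-110.5) = -331.5 kJ/mol
eq. 2 × 2 (×2 to match 2 CuO in the target): (2)·(-157.3) = -314.6 kJ/mol
eq. 3 reversed (Cu2O must end up as a reactant): +168.6 kJ/mol
Since enthalpy is a state function, ΔH_rxn = (3)·(-110.5) + (2)·(-157.3) + (-1)·(-168.6) = -477.5 kJ/mol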